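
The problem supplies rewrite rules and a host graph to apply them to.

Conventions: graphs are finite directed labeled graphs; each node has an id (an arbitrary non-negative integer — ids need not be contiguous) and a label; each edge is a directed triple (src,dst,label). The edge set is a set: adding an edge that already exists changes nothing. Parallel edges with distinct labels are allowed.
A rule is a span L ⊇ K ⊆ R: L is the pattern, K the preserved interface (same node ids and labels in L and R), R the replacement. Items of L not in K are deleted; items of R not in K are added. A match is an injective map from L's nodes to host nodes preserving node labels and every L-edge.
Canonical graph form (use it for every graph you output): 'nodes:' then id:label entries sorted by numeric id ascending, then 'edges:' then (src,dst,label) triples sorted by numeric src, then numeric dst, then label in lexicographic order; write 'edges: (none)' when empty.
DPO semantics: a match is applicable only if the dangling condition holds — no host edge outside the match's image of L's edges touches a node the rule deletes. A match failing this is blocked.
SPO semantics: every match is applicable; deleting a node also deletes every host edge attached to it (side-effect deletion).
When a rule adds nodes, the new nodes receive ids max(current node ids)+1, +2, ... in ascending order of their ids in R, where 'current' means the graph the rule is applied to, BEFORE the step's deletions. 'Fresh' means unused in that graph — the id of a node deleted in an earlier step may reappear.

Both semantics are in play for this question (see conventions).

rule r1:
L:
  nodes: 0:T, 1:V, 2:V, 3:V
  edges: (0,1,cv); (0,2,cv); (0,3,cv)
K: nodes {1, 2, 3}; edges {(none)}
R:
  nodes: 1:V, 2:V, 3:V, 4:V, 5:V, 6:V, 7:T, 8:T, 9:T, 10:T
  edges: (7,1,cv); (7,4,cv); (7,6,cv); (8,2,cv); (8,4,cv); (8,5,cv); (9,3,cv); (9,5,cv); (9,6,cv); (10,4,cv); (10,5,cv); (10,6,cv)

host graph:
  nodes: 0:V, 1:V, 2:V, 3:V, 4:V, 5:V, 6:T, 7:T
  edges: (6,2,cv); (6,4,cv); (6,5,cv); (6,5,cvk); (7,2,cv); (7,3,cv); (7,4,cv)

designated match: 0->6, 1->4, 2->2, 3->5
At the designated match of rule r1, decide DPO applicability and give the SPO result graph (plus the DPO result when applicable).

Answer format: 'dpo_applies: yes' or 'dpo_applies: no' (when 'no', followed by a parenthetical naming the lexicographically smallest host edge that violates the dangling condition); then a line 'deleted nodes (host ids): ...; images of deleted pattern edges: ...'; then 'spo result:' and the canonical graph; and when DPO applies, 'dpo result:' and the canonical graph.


dpo_applies: no
(the rule deletes node 6, which keeps host edge (6,5,cvk) outside the match image — the dangling condition fails, DPO blocks; SPO proceeds and side-deletes such edges)
deleted nodes (host ids): 6; images of deleted pattern edges: (6,2,cv); (6,4,cv); (6,5,cv)
spo result:
nodes: 0:V, 1:V, 2:V, 3:V, 4:V, 5:V, 7:T, 8:V, 9:V, 10:V, 11:T, 12:T, 13:T, 14:T
edges: (7,2,cv); (7,3,cv); (7,4,cv); (11,4,cv); (11,8,cv); (11,10,cv); (12,2,cv); (12,8,cv); (12,9,cv); (13,5,cv); (13,9,cv); (13,10,cv); (14,8,cv); (14,9,cv); (14,10,cv)


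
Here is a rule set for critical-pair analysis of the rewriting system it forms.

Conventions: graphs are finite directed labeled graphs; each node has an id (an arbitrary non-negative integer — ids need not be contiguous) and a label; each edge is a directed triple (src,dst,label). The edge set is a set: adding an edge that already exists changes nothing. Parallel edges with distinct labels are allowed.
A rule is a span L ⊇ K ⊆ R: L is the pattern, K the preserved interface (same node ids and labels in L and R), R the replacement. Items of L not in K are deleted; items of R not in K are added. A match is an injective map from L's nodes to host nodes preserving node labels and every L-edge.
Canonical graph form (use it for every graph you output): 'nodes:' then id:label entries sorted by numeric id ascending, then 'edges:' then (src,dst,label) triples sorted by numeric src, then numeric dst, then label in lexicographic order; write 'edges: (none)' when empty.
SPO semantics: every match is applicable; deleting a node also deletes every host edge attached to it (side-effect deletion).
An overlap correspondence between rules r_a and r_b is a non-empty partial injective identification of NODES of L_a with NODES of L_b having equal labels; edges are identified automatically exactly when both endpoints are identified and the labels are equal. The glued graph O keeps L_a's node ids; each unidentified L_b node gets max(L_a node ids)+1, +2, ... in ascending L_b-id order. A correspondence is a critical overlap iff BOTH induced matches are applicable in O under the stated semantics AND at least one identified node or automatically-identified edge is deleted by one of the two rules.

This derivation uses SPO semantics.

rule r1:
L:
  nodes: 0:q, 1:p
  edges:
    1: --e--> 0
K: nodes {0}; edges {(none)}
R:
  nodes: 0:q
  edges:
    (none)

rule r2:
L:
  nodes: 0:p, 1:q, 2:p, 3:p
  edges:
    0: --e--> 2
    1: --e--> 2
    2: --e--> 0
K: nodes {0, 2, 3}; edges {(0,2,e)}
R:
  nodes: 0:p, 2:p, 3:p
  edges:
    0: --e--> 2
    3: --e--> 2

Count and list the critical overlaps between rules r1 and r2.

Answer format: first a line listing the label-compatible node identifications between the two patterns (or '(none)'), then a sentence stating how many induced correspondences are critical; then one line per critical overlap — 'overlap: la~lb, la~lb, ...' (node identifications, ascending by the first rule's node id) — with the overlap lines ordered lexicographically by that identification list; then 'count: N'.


label-compatible node identifications between L(r1) and L(r2): 0~1, 1~0, 1~2, 1~3
7 of the induced correspondences are critical overlaps of r1 and r2.
overlap: 0~1
overlap: 0~1, 1~0
overlap: 0~1, 1~2
overlap: 0~1, 1~3
overlap: 1~0
overlap: 1~2
overlap: 1~3
count: 7


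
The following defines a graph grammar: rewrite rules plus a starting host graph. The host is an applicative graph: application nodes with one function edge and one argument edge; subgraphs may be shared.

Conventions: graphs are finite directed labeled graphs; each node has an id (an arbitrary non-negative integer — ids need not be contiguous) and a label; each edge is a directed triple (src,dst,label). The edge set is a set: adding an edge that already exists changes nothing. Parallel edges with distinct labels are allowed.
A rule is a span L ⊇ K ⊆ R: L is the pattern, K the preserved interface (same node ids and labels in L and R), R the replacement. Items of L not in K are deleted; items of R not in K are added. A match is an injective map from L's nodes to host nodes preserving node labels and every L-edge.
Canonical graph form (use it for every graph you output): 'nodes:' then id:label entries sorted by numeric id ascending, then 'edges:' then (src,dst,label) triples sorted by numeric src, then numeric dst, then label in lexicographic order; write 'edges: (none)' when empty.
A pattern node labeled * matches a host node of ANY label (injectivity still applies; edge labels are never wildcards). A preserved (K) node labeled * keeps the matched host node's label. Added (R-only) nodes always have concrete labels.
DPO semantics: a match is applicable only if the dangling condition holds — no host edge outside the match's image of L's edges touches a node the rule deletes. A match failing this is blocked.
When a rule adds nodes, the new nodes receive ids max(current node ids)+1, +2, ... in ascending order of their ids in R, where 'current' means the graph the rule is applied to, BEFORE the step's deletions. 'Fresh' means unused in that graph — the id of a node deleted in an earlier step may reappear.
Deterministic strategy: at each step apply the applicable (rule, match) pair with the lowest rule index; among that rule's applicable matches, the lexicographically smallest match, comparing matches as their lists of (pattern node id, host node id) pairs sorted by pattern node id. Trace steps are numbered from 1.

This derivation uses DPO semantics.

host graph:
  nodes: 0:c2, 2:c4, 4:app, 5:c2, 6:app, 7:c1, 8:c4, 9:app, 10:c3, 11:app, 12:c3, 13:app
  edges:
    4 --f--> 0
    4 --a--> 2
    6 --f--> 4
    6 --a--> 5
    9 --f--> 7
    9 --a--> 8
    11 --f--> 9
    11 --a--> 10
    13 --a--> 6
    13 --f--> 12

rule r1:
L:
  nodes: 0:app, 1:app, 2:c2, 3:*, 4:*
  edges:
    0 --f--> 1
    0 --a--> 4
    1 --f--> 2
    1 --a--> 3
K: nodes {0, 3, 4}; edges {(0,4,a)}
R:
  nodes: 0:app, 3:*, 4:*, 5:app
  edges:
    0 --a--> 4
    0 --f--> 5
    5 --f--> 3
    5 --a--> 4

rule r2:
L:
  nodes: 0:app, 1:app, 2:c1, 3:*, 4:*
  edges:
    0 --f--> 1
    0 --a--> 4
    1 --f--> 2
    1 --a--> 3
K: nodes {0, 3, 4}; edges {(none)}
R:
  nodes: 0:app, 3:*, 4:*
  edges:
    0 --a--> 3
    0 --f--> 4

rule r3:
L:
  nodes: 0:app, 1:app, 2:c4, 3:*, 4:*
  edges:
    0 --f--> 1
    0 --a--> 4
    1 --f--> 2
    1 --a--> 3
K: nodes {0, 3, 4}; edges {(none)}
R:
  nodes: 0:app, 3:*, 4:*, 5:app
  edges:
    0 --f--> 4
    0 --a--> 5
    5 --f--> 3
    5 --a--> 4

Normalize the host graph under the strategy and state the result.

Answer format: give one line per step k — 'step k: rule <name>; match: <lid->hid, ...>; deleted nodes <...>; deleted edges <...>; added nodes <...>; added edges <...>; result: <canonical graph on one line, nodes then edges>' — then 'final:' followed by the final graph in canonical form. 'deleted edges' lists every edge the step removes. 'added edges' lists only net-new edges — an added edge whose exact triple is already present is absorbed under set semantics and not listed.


step 1: rule r1; match: 0->6, 1->4, 2->0, 3->2, 4->5; deleted nodes 0, 4; deleted edges (4,0,f); (4,2,a); (6,4,f); added nodes 14; added edges (6,14,f); (14,2,f); (14,5,a); result: nodes: 2:c4, 5:c2, 6:app, 7:c1, 8:c4, 9:app, 10:c3, 11:app, 12:c3, 13:app, 14:app edges: (6,5,a); (6,14,f); (9,7,f); (9,8,a); (11,9,f); (11,10,a); (13,6,a); (13,12,f); (14,2,f); (14,5,a)
step 2: rule r2; match: 0->11, 1->9, 2->7, 3->8, 4->10; deleted nodes 7, 9; deleted edges (9,7,f); (9,8,a); (11,9,f); (11,10,a); added nodes (none); added edges (11,8,a); (11,10,f); result: nodes: 2:c4, 5:c2, 6:app, 8:c4, 10:c3, 11:app, 12:c3, 13:app, 14:app edges: (6,5,a); (6,14,f); (11,8,a); (11,10,f); (13,6,a); (13,12,f); (14,2,f); (14,5,a)
final:
nodes: 2:c4, 5:c2, 6:app, 8:c4, 10:c3, 11:app, 12:c3, 13:app, 14:app
edges: (6,5,a); (6,14,f); (11,8,a); (11,10,f); (13,6,a); (13,12,f); (14,2,f); (14,5,a)


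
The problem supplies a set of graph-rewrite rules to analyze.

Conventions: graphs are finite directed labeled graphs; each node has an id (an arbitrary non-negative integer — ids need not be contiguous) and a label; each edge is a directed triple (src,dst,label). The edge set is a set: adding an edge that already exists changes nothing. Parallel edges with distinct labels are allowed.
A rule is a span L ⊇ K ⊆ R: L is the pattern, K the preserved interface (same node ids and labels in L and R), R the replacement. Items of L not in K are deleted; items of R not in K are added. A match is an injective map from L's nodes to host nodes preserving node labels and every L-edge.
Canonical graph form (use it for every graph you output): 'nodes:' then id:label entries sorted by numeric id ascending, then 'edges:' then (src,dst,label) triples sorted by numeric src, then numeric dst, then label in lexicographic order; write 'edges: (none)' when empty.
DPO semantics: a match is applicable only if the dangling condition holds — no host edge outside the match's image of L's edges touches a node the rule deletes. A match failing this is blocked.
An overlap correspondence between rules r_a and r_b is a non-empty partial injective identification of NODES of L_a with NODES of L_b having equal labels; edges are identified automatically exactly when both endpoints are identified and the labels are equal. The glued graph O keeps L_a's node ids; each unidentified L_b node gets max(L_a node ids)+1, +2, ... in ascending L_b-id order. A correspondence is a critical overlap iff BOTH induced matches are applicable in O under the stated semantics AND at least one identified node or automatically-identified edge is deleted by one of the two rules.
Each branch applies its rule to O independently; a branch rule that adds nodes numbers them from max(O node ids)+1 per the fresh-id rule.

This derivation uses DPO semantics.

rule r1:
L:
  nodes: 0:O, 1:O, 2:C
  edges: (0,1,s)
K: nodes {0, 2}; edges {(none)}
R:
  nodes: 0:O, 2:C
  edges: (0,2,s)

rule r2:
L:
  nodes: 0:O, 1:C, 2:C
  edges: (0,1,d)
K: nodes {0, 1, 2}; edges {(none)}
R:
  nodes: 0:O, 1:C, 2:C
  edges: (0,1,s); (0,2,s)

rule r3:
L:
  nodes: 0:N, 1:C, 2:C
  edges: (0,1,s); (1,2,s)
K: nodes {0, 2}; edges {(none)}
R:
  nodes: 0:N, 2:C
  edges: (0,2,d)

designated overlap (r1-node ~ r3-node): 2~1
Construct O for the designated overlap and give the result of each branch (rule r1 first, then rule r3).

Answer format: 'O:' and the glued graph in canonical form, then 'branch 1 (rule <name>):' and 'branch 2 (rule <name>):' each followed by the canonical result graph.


O:
nodes: 0:O, 1:O, 2:C, 3:N, 4:C
edges: (0,1,s); (2,4,s); (3,2,s)
branch 1 (rule r1):
nodes: 0:O, 2:C, 3:N, 4:C
edges: (0,2,s); (2,4,s); (3,2,s)
branch 2 (rule r3):
nodes: 0:O, 1:O, 3:N, 4:C
edges: (0,1,s); (3,4,d)


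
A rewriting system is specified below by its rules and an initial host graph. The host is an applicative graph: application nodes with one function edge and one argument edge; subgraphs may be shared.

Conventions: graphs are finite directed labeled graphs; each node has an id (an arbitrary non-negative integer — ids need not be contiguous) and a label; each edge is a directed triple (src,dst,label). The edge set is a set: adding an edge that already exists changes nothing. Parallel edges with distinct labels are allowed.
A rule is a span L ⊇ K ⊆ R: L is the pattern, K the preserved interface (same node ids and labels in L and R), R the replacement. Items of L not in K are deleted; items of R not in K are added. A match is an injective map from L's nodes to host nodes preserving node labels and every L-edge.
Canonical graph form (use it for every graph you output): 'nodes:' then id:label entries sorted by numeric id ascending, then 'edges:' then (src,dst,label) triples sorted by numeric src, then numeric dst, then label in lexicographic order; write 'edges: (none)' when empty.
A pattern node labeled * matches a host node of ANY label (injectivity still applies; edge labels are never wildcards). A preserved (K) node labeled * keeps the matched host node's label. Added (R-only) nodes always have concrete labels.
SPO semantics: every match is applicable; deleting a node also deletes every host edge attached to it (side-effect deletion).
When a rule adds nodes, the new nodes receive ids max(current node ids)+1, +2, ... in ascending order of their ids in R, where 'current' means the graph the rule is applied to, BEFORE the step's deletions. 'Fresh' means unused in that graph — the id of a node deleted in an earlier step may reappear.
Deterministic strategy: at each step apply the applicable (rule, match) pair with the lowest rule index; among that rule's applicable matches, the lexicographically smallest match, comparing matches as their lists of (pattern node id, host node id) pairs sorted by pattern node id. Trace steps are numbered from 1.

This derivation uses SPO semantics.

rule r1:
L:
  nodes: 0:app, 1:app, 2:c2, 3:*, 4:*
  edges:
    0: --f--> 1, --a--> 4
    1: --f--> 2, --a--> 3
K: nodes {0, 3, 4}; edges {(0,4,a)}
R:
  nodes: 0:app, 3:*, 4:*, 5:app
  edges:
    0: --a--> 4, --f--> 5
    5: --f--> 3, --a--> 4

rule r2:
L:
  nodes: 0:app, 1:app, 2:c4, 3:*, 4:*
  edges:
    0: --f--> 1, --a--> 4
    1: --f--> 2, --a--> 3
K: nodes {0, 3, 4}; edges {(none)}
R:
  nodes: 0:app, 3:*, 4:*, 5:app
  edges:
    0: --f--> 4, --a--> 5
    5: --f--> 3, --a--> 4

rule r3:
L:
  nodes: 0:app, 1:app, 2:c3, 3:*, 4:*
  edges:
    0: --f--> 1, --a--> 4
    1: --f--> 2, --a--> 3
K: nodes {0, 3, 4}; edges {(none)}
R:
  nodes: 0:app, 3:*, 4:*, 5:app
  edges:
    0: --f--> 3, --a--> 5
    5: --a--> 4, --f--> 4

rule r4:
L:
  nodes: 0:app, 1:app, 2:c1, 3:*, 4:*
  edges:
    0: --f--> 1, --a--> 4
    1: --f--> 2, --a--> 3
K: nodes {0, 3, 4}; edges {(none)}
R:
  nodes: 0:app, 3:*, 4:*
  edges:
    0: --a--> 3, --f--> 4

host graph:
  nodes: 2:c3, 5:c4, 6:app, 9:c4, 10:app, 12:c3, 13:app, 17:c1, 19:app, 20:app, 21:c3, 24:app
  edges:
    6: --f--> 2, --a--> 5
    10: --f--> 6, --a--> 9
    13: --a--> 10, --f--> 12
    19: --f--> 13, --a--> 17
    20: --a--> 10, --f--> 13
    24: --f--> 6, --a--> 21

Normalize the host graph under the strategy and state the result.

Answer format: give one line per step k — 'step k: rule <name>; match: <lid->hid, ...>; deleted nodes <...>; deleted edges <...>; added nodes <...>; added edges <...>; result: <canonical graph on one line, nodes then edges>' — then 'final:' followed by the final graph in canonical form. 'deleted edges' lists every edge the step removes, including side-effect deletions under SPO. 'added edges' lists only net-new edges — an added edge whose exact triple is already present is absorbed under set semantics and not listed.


step 1: rule r3; match: 0->10, 1->6, 2->2, 3->5, 4->9; deleted nodes 2, 6; deleted edges (6,2,f); (6,5,a); (10,6,f); (10,9,a); (24,6,f); added nodes 25; added edges (10,5,f); (10,25,a); (25,9,a); (25,9,f); result: nodes: 5:c4, 9:c4, 10:app, 12:c3, 13:app, 17:c1, 19:app, 20:app, 21:c3, 24:app, 25:app edges: (10,5,f); (10,25,a); (13,10,a); (13,12,f); (19,13,f); (19,17,a); (20,10,a); (20,13,f); (24,21,a); (25,9,a); (25,9,f)
step 2: rule r3; match: 0->19, 1->13, 2->12, 3->10, 4->17; deleted nodes 12, 13; deleted edges (13,10,a); (13,12,f); (19,13,f); (19,17,a); (20,13,f); added nodes 26; added edges (19,10,f); (19,26,a); (26,17,a); (26,17,f); result: nodes: 5:c4, 9:c4, 10:app, 17:c1, 19:app, 20:app, 21:c3, 24:app, 25:app, 26:app edges: (10,5,f); (10,25,a); (19,10,f); (19,26,a); (20,10,a); (24,21,a); (25,9,a); (25,9,f); (26,17,a); (26,17,f)
step 3: rule r2; match: 0->19, 1->10, 2->5, 3->25, 4->26; deleted nodes 5, 10; deleted edges (10,5,f); (10,25,a); (19,10,f); (19,26,a); (20,10,a); added nodes 27; added edges (19,26,f); (19,27,a); (27,25,f); (27,26,a); result: nodes: 9:c4, 17:c1, 19:app, 20:app, 21:c3, 24:app, 25:app, 26:app, 27:app edges: (19,26,f); (19,27,a); (24,21,a); (25,9,a); (25,9,f); (26,17,a); (26,17,f); (27,25,f); (27,26,a)
final:
nodes: 9:c4, 17:c1, 19:app, 20:app, 21:c3, 24:app, 25:app, 26:app, 27:app
edges: (19,26,f); (19,27,a); (24,21,a); (25,9,a); (25,9,f); (26,17,a); (26,17,f); (27,25,f); (27,26,a)


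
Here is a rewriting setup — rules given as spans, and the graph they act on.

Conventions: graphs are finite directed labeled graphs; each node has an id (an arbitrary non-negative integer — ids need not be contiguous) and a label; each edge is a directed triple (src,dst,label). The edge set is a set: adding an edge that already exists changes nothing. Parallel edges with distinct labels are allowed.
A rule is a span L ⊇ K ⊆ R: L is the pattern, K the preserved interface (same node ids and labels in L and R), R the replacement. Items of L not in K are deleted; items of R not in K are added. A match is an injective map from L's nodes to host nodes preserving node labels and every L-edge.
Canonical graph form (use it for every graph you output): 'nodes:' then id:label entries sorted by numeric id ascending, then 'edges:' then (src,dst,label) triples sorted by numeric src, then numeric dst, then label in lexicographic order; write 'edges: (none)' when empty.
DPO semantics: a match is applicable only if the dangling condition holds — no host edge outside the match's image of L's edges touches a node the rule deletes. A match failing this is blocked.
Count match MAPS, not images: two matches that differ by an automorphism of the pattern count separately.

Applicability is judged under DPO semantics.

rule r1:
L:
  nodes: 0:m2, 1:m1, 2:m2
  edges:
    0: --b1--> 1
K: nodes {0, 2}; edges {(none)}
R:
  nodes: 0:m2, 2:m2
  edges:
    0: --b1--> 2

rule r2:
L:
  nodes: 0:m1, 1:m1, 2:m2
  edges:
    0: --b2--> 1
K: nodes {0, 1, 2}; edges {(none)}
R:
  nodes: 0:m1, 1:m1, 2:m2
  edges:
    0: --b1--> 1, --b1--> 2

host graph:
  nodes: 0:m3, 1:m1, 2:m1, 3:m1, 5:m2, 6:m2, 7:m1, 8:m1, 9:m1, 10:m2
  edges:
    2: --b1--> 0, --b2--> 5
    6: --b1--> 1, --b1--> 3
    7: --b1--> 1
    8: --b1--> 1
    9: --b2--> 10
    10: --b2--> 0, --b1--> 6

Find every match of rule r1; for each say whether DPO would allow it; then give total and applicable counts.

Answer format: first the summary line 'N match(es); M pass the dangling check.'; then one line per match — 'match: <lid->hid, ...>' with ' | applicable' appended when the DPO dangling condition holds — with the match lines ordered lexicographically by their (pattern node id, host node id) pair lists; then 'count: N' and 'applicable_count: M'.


4 match(es); 2 pass the dangling check.
match: 0->6, 1->1, 2->5
match: 0->6, 1->1, 2->10
match: 0->6, 1->3, 2->5 | applicable
match: 0->6, 1->3, 2->10 | applicable
count: 4
applicable_count: 2


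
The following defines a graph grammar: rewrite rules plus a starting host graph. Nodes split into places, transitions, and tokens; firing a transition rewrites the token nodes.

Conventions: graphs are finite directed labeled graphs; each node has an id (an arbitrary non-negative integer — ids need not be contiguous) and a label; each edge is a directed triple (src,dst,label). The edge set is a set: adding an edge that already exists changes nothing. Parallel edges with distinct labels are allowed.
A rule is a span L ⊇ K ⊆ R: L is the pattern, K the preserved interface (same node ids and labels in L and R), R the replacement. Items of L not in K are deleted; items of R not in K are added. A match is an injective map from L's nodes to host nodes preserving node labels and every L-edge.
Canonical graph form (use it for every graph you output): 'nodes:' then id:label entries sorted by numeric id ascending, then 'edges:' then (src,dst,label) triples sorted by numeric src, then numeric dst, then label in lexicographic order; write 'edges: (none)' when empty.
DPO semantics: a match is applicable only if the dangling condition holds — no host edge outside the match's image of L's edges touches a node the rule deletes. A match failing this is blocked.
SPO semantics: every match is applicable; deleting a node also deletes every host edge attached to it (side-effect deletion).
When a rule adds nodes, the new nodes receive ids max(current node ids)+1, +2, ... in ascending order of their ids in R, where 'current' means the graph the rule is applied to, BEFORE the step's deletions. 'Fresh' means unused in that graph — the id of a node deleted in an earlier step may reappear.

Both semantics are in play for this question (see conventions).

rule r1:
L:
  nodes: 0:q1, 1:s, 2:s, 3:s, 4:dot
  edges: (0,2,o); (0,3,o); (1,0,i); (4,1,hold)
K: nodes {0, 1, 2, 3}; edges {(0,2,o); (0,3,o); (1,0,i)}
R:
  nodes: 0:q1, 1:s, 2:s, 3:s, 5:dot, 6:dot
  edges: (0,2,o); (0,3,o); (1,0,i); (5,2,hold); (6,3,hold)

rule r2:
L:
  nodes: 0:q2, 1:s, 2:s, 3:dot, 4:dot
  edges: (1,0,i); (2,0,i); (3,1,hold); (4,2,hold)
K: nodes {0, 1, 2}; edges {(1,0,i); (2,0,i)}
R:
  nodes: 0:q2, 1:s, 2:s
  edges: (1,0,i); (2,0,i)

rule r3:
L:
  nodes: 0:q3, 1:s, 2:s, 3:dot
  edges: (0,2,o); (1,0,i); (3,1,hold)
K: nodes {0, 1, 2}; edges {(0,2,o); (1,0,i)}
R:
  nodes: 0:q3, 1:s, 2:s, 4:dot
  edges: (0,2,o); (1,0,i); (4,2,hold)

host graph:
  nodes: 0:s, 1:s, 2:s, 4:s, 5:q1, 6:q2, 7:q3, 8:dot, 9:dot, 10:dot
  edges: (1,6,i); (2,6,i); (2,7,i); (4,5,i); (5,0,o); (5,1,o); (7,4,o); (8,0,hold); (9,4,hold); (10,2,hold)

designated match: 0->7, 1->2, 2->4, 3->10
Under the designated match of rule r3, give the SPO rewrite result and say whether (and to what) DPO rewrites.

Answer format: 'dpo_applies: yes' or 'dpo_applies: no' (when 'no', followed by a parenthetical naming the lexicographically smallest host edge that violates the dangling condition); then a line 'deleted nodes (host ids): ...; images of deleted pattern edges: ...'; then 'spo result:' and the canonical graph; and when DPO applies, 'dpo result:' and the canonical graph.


dpo_applies: yes
deleted nodes (host ids): 10; images of deleted pattern edges: (10,2,hold)
spo result:
nodes: 0:s, 1:s, 2:s, 4:s, 5:q1, 6:q2, 7:q3, 8:dot, 9:dot, 11:dot
edges: (1,6,i); (2,6,i); (2,7,i); (4,5,i); (5,0,o); (5,1,o); (7,4,o); (8,0,hold); (9,4,hold); (11,4,hold)
dpo result:
nodes: 0:s, 1:s, 2:s, 4:s, 5:q1, 6:q2, 7:q3, 8:dot, 9:dot, 11:dot
edges: (1,6,i); (2,6,i); (2,7,i); (4,5,i); (5,0,o); (5,1,o); (7,4,o); (8,0,hold); (9,4,hold); (11,4,hold)


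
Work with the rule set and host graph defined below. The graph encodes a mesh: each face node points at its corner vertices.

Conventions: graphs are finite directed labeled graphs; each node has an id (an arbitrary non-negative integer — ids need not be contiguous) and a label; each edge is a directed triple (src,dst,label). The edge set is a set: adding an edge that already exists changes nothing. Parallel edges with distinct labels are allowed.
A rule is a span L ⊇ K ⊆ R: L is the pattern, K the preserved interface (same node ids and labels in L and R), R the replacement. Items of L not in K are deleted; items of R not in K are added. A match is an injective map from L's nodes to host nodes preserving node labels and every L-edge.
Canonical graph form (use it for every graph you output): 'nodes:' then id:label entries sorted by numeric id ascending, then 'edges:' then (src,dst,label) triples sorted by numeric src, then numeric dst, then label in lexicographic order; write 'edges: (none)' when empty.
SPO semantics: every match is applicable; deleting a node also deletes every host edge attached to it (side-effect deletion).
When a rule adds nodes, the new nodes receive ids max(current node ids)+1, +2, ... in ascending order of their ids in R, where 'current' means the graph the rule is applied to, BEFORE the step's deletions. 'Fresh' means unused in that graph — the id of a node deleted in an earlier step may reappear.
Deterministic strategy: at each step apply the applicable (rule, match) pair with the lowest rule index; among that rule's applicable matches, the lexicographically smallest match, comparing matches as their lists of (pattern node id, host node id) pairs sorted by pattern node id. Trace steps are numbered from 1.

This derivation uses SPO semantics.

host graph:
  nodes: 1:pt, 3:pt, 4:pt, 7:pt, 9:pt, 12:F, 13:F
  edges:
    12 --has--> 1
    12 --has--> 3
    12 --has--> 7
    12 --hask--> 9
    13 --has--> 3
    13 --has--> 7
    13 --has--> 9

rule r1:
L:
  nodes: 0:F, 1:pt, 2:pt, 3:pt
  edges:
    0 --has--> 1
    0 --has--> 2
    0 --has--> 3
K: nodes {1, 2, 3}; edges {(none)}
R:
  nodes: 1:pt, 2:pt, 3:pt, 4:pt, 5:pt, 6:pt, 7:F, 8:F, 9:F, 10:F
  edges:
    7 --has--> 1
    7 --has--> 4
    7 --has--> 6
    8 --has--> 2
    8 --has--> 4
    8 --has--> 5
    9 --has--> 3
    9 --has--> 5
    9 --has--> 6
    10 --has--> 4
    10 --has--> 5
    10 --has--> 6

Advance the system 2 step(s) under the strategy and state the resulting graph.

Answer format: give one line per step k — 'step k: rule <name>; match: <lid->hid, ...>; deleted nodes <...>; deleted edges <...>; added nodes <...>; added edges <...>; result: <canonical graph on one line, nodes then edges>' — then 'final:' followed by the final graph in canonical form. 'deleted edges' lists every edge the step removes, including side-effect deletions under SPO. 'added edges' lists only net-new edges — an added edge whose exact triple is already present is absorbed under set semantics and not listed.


step 1: rule r1; match: 0->12, 1->1, 2->3, 3->7; deleted nodes 12; deleted edges (12,1,has); (12,3,has); (12,7,has); (12,9,hask); added nodes 14, 15, 16, 17, 18, 19, 20; added edges (17,1,has); (17,14,has); (17,16,has); (18,3,has); (18,14,has); (18,15,has); (19,7,has); (19,15,has); (19,16,has); (20,14,has); (20,15,has); (20,16,has); result: nodes: 1:pt, 3:pt, 4:pt, 7:pt, 9:pt, 13:F, 14:pt, 15:pt, 16:pt, 17:F, 18:F, 19:F, 20:F edges: (13,3,has); (13,7,has); (13,9,has); (17,1,has); (17,14,has); (17,16,has); (18,3,has); (18,14,has); (18,15,has); (19,7,has); (19,15,has); (19,16,has); (20,14,has); (20,15,has); (20,16,has)
step 2: rule r1; match: 0->13, 1->3, 2->7, 3->9; deleted nodes 13; deleted edges (13,3,has); (13,7,has); (13,9,has); added nodes 21, 22, 23, 24, 25, 26, 27; added edges (24,3,has); (24,21,has); (24,23,has); (25,7,has); (25,21,has); (25,22,has); (26,9,has); (26,22,has); (26,23,has); (27,21,has); (27,22,has); (27,23,has); result: nodes: 1:pt, 3:pt, 4:pt, 7:pt, 9:pt, 14:pt, 15:pt, 16:pt, 17:F, 18:F, 19:F, 20:F, 21:pt, 22:pt, 23:pt, 24:F, 25:F, 26:F, 27:F edges: (17,1,has); (17,14,has); (17,16,has); (18,3,has); (18,14,has); (18,15,has); (19,7,has); (19,15,has); (19,16,has); (20,14,has); (20,15,has); (20,16,has); (24,3,has); (24,21,has); (24,23,has); (25,7,has); (25,21,has); (25,22,has); (26,9,has); (26,22,has); (26,23,has); (27,21,has); (27,22,has); (27,23,has)
final:
nodes: 1:pt, 3:pt, 4:pt, 7:pt, 9:pt, 14:pt, 15:pt, 16:pt, 17:F, 18:F, 19:F, 20:F, 21:pt, 22:pt, 23:pt, 24:F, 25:F, 26:F, 27:F
edges: (17,1,has); (17,14,has); (17,16,has); (18,3,has); (18,14,has); (18,15,has); (19,7,has); (19,15,has); (19,16,has); (20,14,has); (20,15,has); (20,16,has); (24,3,has); (24,21,has); (24,23,has); (25,7,has); (25,21,has); (25,22,has); (26,9,has); (26,22,has); (26,23,has); (27,21,has); (27,22,has); (27,23,has)


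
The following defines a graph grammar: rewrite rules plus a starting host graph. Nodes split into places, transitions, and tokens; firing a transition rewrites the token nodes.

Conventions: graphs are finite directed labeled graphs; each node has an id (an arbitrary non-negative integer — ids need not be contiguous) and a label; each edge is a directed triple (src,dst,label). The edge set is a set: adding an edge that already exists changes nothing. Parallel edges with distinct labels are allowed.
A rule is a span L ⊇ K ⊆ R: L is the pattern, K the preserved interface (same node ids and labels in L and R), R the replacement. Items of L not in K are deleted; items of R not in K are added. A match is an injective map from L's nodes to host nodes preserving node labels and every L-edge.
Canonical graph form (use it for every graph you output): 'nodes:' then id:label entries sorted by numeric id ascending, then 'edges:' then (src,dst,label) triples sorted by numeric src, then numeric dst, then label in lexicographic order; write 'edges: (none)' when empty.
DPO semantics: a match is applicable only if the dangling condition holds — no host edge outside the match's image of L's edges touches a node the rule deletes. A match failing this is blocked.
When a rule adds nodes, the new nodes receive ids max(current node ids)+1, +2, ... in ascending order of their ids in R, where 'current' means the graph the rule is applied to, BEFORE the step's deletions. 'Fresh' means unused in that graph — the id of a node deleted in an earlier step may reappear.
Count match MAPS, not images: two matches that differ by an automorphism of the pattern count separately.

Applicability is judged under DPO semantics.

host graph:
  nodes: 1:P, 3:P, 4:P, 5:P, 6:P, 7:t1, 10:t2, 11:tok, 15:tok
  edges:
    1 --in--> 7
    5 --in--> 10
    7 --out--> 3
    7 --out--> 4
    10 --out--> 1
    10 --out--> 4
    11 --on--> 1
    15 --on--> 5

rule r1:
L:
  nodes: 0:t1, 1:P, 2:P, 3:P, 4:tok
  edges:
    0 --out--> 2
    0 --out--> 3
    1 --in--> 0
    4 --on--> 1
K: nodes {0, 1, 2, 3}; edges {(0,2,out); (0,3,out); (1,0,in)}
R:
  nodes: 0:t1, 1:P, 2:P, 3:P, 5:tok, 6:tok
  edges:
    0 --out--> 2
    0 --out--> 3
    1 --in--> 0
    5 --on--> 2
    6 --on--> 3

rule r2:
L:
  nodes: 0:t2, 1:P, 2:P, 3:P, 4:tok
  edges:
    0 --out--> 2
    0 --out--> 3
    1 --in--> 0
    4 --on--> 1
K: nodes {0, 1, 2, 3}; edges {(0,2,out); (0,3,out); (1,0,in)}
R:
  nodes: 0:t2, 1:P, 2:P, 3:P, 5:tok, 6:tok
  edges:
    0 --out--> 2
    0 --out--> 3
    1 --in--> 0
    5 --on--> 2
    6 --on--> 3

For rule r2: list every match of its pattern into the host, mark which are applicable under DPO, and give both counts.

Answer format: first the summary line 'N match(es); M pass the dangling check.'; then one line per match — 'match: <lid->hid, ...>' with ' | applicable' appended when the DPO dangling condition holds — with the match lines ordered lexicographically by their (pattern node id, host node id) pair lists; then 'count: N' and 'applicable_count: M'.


2 match(es); 2 pass the dangling check.
match: 0->10, 1->5, 2->1, 3->4, 4->15 | applicable
match: 0->10, 1->5, 2->4, 3->1, 4->15 | applicable
count: 2
applicable_count: 2


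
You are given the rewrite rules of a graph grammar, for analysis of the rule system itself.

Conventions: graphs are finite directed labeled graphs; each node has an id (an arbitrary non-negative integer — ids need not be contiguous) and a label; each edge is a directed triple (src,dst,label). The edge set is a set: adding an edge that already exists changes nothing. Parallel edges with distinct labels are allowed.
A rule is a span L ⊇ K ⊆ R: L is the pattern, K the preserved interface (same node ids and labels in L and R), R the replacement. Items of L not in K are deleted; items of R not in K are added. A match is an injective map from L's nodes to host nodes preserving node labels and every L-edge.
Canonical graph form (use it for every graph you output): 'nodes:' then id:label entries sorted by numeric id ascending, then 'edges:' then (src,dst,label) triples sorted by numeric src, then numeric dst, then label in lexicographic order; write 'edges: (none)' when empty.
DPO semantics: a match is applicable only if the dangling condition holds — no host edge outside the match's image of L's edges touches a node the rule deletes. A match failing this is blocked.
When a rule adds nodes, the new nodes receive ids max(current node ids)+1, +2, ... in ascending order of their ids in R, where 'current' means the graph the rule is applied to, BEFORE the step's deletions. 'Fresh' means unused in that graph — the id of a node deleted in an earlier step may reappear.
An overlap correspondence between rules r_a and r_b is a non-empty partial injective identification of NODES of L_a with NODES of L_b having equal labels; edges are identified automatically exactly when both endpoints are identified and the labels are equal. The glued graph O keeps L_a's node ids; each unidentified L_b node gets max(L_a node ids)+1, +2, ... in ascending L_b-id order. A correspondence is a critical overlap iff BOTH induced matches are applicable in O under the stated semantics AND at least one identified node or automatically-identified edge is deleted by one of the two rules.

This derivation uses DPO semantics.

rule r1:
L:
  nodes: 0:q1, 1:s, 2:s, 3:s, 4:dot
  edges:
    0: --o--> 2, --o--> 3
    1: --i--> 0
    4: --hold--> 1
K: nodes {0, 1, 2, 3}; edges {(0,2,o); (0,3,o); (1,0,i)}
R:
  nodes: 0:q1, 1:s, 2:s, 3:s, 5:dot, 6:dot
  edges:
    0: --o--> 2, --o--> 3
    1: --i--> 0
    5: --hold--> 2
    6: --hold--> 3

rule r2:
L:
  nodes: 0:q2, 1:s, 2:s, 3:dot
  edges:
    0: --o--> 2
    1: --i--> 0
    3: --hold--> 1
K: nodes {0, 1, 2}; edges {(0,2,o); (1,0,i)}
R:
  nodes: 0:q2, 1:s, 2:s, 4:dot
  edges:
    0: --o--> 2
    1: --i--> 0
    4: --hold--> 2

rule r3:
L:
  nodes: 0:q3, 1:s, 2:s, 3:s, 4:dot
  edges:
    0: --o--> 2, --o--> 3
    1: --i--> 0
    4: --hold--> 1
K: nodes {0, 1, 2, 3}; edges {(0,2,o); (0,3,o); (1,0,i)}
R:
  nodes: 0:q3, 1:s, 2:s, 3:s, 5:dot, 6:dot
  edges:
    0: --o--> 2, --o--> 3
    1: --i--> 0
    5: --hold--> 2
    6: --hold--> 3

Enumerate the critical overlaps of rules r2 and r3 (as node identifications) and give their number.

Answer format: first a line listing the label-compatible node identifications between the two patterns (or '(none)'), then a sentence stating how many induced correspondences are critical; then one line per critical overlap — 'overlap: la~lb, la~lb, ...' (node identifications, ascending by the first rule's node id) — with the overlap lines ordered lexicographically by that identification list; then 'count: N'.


label-compatible node identifications between L(r2) and L(r3): 1~1, 1~2, 1~3, 2~1, 2~2, 2~3, 3~4
3 of the induced correspondences are critical overlaps of r2 and r3.
overlap: 1~1, 2~2, 3~4
overlap: 1~1, 2~3, 3~4
overlap: 1~1, 3~4
count: 3


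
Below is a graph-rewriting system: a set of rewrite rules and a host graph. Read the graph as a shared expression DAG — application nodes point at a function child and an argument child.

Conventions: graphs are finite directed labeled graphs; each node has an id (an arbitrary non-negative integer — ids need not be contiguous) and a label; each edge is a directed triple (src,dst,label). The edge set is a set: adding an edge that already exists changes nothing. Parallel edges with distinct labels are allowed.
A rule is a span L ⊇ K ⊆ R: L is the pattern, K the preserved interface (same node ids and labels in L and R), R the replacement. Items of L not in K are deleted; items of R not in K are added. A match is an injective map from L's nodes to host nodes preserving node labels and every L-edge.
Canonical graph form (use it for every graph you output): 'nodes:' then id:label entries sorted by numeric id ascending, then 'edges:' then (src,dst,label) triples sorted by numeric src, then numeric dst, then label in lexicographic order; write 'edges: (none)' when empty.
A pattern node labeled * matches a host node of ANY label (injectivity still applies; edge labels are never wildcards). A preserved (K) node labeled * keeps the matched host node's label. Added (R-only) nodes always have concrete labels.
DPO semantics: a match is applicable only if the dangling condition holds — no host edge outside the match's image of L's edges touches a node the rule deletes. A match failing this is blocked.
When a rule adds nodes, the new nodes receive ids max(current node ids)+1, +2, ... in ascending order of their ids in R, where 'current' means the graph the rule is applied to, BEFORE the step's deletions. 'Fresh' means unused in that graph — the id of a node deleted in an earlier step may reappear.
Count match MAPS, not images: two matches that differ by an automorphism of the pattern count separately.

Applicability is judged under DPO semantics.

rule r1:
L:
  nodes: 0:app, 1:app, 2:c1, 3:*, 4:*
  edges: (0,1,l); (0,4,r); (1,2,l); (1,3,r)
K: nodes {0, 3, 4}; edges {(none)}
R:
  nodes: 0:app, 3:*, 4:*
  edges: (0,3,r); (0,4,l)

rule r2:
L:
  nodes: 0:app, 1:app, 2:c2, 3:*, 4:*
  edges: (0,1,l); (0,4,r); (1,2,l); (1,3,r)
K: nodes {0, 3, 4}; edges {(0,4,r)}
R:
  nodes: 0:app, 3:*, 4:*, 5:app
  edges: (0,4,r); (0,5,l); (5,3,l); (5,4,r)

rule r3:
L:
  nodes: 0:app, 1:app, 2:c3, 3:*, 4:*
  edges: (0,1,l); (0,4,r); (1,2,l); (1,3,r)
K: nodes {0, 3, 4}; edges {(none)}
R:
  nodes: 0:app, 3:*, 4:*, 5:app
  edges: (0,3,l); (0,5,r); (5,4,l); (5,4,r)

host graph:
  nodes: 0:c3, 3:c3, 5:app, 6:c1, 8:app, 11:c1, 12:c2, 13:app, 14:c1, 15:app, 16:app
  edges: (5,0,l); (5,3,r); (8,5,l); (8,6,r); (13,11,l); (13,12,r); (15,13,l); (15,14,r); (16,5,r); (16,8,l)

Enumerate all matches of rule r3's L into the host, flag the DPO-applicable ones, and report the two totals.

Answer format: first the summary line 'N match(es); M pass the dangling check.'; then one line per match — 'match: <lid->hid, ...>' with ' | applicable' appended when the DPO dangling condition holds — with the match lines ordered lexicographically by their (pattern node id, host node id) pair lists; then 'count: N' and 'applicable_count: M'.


1 match(es); 0 pass the dangling check.
match: 0->8, 1->5, 2->0, 3->3, 4->6
count: 1
applicable_count: 0


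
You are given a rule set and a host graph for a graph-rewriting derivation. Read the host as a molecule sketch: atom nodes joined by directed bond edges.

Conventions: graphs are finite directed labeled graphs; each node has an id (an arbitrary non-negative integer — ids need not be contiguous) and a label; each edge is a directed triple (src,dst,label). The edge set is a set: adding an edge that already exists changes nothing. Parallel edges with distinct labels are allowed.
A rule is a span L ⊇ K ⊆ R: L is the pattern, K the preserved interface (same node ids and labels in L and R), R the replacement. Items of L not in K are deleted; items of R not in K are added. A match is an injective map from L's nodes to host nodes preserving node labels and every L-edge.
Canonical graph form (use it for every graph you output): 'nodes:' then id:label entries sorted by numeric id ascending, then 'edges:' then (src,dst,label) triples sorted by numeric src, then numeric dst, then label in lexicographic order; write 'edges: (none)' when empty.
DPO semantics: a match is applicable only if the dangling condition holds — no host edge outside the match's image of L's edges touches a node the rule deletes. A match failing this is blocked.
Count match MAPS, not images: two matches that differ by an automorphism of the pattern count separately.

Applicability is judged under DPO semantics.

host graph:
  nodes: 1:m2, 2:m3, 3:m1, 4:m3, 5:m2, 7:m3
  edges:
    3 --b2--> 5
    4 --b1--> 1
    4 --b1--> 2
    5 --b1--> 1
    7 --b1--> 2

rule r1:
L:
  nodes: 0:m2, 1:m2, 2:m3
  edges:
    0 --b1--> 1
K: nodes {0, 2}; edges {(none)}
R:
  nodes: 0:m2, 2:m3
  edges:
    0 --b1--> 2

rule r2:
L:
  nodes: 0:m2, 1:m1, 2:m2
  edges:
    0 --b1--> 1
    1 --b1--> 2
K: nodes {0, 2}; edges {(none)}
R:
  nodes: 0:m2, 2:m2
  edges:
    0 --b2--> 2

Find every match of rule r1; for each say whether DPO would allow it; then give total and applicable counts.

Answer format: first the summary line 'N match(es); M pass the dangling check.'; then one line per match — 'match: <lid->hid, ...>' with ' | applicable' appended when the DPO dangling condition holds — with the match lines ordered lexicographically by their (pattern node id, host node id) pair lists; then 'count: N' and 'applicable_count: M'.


3 match(es); 0 pass the dangling check.
match: 0->5, 1->1, 2->2
match: 0->5, 1->1, 2->4
match: 0->5, 1->1, 2->7
count: 3
applicable_count: 0
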